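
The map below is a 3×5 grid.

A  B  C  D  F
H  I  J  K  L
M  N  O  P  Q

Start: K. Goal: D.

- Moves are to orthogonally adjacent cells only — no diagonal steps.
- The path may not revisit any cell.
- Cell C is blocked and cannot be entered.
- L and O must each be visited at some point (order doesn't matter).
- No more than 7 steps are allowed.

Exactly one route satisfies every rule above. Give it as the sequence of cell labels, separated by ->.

Any route must reach L and O and still end at D within 7 moves, so the order of the required stops is forced.
Route from K: left to J, down to O, 2× right (reaching Q), 2× up (reaching F), left to D — 7 moves in all.
Check: all required cells visited; 7 ≤ 7 moves.

K -> J -> O -> P -> Q -> L -> F -> D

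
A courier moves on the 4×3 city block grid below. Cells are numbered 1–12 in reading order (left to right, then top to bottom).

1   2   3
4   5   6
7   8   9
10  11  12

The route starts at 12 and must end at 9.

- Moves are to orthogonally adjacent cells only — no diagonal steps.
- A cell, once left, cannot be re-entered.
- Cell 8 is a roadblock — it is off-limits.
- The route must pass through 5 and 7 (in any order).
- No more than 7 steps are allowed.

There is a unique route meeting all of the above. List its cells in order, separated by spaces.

Any route must reach 5 and 7 and still end at 9 within 7 moves, so the order of the required stops is forced.
Route from 12: left 2 to 10, up 2 to 4, right 2 to 6, down 1 to 9 — 7 moves in all.
Check: all required cells visited; 7 ≤ 7 moves.

12 11 10 7 4 5 6 9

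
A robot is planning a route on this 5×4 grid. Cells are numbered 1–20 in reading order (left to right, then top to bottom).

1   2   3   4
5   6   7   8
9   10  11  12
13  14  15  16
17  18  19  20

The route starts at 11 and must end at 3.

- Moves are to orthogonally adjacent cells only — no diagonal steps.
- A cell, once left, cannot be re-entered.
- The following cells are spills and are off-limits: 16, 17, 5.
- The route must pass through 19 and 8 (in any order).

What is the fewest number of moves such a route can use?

10

Any route passes through 19 and 8 in some order between 11 and 3. Summing Manhattan distances along each leg and taking the cheapest ordering (11 → 19 → 8 → 3) gives a lower bound of 2 + 4 + 2 = 8 moves.
The shortest route satisfying every rule uses 10 moves: 11 → 15 → 19 → 18 → 14 → 10 → 6 → 7 → 8 → 4 → 3.
The no-revisit rule (legs can't share cells) pushes the minimum above the 8-move bound; an exhaustive check rules out every length from 8 to 9, leaving 10 as the minimum.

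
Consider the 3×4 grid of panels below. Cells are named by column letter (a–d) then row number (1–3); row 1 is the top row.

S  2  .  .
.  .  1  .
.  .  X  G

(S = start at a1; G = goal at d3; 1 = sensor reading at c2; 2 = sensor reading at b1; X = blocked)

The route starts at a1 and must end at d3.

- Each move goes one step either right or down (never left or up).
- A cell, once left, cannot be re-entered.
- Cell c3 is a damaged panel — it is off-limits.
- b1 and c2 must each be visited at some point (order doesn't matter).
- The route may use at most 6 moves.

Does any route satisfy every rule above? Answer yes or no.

One route that works: a1 → b1 → b2 → c2 → d2 → d3.

yes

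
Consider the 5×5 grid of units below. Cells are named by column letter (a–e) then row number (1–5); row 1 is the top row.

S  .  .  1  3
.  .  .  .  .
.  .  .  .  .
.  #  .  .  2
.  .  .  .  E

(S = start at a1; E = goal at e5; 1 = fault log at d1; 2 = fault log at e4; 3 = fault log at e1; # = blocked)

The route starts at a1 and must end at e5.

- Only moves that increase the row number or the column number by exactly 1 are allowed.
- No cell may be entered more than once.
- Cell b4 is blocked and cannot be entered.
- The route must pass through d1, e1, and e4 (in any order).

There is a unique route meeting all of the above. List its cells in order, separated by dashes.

a1 - b1 - c1 - d1 - e1 - e2 - e3 - e4 - e5

Moves only go right or down, so the column and row indices never decrease.
Route from a1: right 4 to e1, down 4 to e5 — 8 moves in all.
Check: all required cells visited.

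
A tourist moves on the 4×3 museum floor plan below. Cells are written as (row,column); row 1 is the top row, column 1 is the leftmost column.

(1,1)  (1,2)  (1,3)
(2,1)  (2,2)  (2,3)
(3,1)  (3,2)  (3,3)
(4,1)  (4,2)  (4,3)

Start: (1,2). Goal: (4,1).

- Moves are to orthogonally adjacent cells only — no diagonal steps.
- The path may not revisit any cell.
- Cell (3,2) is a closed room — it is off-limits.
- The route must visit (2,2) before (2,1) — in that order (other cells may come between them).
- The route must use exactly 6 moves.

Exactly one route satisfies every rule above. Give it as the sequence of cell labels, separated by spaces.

The waypoints must appear in the order (2,2), (2,1), with no cell reused.
Route from (1,2): right to (1,3), down to (2,3), 2× left (reaching (2,1)), 2× down (reaching (4,1)) — 6 moves in all.
Check: order respected ((2,2) at step 3, (2,1) at step 4); 6 moves as required.

(1,2) (1,3) (2,3) (2,2) (2,1) (3,1) (4,1)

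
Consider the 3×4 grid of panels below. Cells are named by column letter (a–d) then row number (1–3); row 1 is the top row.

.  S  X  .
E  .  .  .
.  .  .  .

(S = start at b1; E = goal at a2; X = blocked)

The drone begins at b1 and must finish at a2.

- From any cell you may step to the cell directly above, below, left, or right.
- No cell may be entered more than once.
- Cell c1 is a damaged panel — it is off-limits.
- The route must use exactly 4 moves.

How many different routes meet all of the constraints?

Need simple routes of exactly 4 moves from b1 to a2 (Manhattan distance 2, so 1 moves are spent on a detour and 1 undoing it).
Enumerating: b1 b2 b3 a3 a2.
That gives 1 route.

1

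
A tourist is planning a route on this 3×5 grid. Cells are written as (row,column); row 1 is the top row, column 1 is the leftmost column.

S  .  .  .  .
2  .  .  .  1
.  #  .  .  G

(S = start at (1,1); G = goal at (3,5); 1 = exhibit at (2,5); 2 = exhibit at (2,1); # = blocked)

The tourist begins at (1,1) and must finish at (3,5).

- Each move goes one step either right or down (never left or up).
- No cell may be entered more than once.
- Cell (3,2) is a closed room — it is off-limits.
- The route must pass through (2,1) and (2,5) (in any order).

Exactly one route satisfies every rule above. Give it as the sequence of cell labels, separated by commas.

Moves only go right or down, so the column and row indices never decrease.
Route from (1,1): down 1 to (2,1), right 4 to (2,5), down 1 to (3,5) — 6 moves in all.
Check: all required cells visited.

(1,1), (2,1), (2,2), (2,3), (2,4), (2,5), (3,5)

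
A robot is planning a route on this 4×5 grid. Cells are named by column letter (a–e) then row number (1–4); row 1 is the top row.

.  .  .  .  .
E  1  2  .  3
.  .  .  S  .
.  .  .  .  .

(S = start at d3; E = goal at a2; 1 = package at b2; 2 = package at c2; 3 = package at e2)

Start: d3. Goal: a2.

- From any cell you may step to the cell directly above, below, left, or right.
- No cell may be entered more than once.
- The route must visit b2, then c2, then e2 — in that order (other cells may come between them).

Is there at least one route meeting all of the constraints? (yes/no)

yes

One route that works: d3 → c3 → b3 → b2 → c2 → d2 → e2 → e1 → d1 → c1 → b1 → a1 → a2.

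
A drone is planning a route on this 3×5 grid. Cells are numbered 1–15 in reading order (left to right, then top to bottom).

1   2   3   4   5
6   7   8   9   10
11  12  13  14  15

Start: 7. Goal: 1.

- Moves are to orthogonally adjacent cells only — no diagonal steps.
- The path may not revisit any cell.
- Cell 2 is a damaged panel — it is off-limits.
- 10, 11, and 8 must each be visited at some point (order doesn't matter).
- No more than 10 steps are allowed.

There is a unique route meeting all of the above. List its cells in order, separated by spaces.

7 8 9 10 15 14 13 12 11 6 1

Any route must reach 10, 11, and 8 and still end at 1 within 10 moves, so the order of the required stops is forced.
Route from 7: 3× right (reaching 10), down to 15, 4× left (reaching 11), 2× up (reaching 1) — 10 moves in all.
Check: all required cells visited; 10 ≤ 10 moves.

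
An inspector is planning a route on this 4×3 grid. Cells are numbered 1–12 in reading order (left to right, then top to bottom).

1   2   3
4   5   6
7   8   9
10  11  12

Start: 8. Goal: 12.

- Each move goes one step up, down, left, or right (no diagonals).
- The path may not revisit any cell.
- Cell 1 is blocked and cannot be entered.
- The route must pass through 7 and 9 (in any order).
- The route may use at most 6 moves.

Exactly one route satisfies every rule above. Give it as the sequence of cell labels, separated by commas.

8, 7, 4, 5, 6, 9, 12

The budget equals the shortest possible length, so every move has to be on a shortest route through the required cells.
Route from 8: left 1 to 7, up 1 to 4, right 2 to 6, down 2 to 12 — 6 moves in all.
Check: all required cells visited; 6 ≤ 6 moves.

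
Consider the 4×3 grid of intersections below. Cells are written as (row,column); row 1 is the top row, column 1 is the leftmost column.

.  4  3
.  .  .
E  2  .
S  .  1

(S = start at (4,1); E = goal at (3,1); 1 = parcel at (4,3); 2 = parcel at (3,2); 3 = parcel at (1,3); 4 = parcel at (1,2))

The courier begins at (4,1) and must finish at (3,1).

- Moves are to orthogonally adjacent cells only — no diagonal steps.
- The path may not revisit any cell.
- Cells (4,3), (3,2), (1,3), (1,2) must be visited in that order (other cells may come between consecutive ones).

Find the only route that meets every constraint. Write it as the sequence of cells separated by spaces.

(4,1) (4,2) (4,3) (3,3) (3,2) (2,2) (2,3) (1,3) (1,2) (1,1) (2,1) (3,1)

The waypoints must appear in the order (4,3), (3,2), (1,3), (1,2), with no cell reused.
Route from (4,1): right 2 to (4,3), up 1 to (3,3), left 1 to (3,2), up 1 to (2,2), right 1 to (2,3), up 1 to (1,3), left 2 to (1,1), down 2 to (3,1) — 11 moves in all.
Check: order respected (1 at step 2, 2 at step 4, 3 at step 7, 4 at step 8).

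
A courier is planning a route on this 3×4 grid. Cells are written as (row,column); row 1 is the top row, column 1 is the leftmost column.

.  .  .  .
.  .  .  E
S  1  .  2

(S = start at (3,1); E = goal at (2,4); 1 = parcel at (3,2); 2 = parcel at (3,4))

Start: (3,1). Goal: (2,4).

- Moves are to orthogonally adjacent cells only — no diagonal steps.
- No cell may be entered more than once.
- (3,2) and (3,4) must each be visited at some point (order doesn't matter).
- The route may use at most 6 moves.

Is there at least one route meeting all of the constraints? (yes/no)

yes

One route that works: (3,1) → (3,2) → (3,3) → (3,4) → (2,4).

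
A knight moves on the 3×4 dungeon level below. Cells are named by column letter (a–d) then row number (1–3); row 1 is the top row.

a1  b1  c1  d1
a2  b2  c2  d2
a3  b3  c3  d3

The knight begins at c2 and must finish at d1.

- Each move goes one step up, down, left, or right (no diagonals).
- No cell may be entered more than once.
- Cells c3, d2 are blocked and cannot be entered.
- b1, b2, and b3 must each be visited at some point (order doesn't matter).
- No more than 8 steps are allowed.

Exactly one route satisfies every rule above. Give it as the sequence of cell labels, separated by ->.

The 8-move cap with required stops at b1, b2, b3 leaves no slack for detours.
Route from c2: left to b2, down to b3, left to a3, 2× up (reaching a1), 3× right (reaching d1) — 8 moves in all.
Check: all required cells visited; 8 ≤ 8 moves.

c2 -> b2 -> b3 -> a3 -> a2 -> a1 -> b1 -> c1 -> d1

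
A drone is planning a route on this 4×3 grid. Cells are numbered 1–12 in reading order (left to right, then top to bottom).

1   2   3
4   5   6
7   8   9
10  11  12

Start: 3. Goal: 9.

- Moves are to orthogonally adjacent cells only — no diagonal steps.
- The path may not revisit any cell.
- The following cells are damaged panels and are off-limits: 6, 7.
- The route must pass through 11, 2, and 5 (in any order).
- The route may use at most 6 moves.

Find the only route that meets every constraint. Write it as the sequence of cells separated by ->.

3 -> 2 -> 5 -> 8 -> 11 -> 12 -> 9

The 6-move cap with required stops at 11, 2, 5 leaves no slack for detours.
Route from 3: left 1 to 2, down 3 to 11, right 1 to 12, up 1 to 9 — 6 moves in all.
Check: all required cells visited; 6 ≤ 6 moves.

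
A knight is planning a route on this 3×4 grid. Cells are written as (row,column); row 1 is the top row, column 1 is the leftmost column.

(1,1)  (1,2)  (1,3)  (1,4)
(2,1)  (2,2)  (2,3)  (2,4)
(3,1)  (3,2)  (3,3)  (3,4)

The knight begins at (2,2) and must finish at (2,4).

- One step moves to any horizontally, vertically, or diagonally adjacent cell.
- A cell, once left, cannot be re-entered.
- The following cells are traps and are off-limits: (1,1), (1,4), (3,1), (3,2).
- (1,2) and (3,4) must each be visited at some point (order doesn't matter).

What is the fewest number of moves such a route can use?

Any route passes through (1,2) and (3,4) in some order between (2,2) and (2,4). Summing Chebyshev distances along each leg and taking the cheapest ordering ((2,2) → (1,2) → (3,4) → (2,4)) gives a lower bound of 1 + 2 + 1 = 4 moves.
A route of 4 moves achieves this: (2,2) → (1,2) → (2,3) → (3,4) → (2,4).
Since 4 matches the lower bound, it is optimal.

4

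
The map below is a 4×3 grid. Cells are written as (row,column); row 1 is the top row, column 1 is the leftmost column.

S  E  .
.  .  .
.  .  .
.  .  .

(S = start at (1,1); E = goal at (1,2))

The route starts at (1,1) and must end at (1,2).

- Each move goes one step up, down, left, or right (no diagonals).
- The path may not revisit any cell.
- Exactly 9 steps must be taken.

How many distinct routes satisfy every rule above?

Need simple routes of exactly 9 moves from (1,1) to (1,2) (Manhattan distance 1, so 4 moves are spent on a detour and 4 undoing it).
Branch systematically from the start, pruning whenever the remaining move budget drops below the Manhattan distance to (1,2) or differs from it in parity. Every completion starts via (2,1): 9 (no valid completion starts via (1,2)).
That gives 9 routes.

9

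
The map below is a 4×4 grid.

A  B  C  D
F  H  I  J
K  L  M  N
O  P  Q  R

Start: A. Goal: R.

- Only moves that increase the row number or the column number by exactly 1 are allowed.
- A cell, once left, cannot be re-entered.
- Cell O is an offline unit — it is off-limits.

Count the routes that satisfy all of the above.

A right/down-only route from A to R makes exactly 3 down-moves and 3 right-moves in some order.
With no other constraints that would be C(6,3) = 20 routes.
Subtract routes through each blocked cell (inclusion–exclusion for overlaps): − through O: 1 → 19.
That gives 19 routes.

19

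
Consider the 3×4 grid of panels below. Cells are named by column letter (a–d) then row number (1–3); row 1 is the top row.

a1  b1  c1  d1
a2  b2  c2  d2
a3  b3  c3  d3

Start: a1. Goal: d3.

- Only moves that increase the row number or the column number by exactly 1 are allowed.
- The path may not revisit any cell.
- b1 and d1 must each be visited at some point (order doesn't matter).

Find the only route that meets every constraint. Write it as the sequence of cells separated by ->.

a1 -> b1 -> c1 -> d1 -> d2 -> d3

Moves only go right or down, so the column and row indices never decrease.
Route from a1: right 3 to d1, down 2 to d3 — 5 moves in all.
Check: all required cells visited.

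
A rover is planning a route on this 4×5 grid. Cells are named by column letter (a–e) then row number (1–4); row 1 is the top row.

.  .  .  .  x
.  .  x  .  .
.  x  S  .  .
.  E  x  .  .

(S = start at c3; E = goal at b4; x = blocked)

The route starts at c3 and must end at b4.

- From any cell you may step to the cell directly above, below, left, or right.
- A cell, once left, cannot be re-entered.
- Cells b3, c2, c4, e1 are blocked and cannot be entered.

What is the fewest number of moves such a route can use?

The Manhattan distance from c3 to b4 is |3−4| + |3−2| = 2, so at least 2 moves are needed.
That bound ignores the blocked cells. Measuring each leg by the fewest moves that actually steer around them (c3→b4: 10) raises the lower bound to 10.
A route of 10 moves exists: c3 → d3 → d2 → d1 → c1 → b1 → b2 → a2 → a3 → a4 → b4.
Since 10 matches that lower bound, it is optimal.

10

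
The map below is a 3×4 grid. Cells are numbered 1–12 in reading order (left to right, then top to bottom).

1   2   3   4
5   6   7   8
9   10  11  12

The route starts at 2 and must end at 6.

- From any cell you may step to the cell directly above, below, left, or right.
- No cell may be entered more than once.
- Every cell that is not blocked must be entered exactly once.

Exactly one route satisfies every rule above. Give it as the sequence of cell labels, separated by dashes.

2 - 1 - 5 - 9 - 10 - 11 - 12 - 8 - 4 - 3 - 7 - 6

Need to visit all 12 open cells exactly once, starting at 2 and ending at 6.
Cell 9 has only two open neighbours (5 and 10), so the path must pass straight through it: one of those is the cell it's entered from and the other is where it exits.
Route from 2: left 1 to 1, down 2 to 9, right 3 to 12, up 2 to 4, left 1 to 3, down 1 to 7, left 1 to 6 — 11 moves in all.
Check: all 12 open cells covered.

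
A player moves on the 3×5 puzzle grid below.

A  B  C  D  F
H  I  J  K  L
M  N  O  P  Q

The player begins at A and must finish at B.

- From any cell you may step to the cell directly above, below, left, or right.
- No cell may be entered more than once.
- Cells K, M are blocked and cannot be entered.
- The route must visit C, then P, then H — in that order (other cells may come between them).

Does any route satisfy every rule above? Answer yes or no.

Ignoring the required order, 2 revisit-free routes from A to B pass through all of C, P, and H; the waypoint orders that occur are H → P → C (2) — never C → P → H.

no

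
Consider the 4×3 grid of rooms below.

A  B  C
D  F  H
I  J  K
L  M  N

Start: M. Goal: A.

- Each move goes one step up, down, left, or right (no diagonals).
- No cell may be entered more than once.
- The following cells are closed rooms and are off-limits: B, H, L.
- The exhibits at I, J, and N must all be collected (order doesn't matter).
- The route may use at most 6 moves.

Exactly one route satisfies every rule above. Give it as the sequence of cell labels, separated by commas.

The budget equals the shortest possible length, so every move has to be on a shortest route through the required cells.
Route from M: right to N, up to K, 2× left (reaching I), 2× up (reaching A) — 6 moves in all.
Check: all required cells visited; 6 ≤ 6 moves.

M, N, K, J, I, D, A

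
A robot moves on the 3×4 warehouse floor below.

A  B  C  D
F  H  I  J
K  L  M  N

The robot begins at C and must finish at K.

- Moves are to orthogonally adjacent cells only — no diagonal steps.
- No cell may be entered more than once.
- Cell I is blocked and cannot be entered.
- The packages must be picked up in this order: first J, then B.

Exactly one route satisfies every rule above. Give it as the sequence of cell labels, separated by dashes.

The waypoints must appear in the order J, B, with no cell reused.
Route from C: right to D, 2× down (reaching N), 2× left (reaching L), 2× up (reaching B), left to A, 2× down (reaching K) — 10 moves in all.
Check: order respected (J at step 2, B at step 7).

C - D - J - N - M - L - H - B - A - F - K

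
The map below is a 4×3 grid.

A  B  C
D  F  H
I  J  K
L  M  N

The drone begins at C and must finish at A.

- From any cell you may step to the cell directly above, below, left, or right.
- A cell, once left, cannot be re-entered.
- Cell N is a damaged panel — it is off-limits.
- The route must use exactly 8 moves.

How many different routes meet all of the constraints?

5

Need simple routes of exactly 8 moves from C to A (Manhattan distance 2, so 3 moves are spent on a detour and 3 undoing it).
Enumerating: C H K J M L I D A | C H K J I D F B A | C H F J M L I D A | C B F J M L I D A | C B F H K J I D A.
That gives 5 routes.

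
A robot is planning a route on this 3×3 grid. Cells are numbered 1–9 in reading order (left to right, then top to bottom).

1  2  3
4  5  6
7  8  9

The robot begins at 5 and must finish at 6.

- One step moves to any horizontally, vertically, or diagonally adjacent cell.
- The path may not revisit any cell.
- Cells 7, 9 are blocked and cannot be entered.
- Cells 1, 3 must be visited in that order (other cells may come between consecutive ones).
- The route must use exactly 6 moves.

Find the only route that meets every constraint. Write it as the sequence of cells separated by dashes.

The waypoints must appear in the order 1, 3, with no cell reused.
Route from 5: down to 8, up-left to 4, up to 1, 2× right (reaching 3), down to 6 — 6 moves in all.
Check: order respected (1 at step 3, 3 at step 5); 6 moves as required.

5 - 8 - 4 - 1 - 2 - 3 - 6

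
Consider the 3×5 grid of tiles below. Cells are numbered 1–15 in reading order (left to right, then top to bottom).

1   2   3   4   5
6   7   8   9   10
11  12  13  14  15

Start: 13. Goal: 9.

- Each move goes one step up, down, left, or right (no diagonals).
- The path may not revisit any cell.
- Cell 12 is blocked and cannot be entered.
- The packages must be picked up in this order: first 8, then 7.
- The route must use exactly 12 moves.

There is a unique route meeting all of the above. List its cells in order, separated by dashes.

The waypoints must appear in the order 8, 7, with no cell reused.
Route from 13: up to 8, 2× left (reaching 6), up to 1, 4× right (reaching 5), 2× down (reaching 15), left to 14, up to 9 — 12 moves in all.
Check: order respected (8 at step 1, 7 at step 2); 12 moves as required.

13 - 8 - 7 - 6 - 1 - 2 - 3 - 4 - 5 - 10 - 15 - 14 - 9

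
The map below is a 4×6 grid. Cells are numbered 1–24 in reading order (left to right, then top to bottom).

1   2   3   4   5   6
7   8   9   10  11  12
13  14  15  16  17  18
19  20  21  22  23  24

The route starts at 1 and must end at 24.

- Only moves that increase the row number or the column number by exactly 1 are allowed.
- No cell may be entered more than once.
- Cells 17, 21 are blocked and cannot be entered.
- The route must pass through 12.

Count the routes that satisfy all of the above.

A right/down-only route from 1 to 24 makes exactly 3 down-moves and 5 right-moves in some order.
With no other constraints that would be C(8,3) = 56 routes.
Split at 12 and multiply the segment counts (each segment already excludes blocked cells): 1→12: 6; 12→24: 1; product = 6.
That gives 6 routes.

6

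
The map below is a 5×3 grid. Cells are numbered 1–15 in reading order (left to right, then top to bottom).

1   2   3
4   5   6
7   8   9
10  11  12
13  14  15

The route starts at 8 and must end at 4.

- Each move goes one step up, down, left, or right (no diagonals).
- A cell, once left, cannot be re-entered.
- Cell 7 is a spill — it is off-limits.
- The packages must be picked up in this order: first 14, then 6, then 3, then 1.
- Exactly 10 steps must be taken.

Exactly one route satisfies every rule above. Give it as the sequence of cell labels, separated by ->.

The waypoints must appear in the order 14, 6, 3, 1, with no cell reused.
Route from 8: down 2 to 14, right 1 to 15, up 4 to 3, left 2 to 1, down 1 to 4 — 10 moves in all.
Check: order respected (14 at step 2, 6 at step 6, 3 at step 7, 1 at step 9); 10 moves as required.

8 -> 11 -> 14 -> 15 -> 12 -> 9 -> 6 -> 3 -> 2 -> 1 -> 4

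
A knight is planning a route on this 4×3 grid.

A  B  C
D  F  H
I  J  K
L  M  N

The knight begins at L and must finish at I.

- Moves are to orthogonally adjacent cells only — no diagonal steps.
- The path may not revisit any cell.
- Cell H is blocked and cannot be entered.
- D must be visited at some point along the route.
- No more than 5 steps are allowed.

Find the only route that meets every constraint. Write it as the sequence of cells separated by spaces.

L M J F D I

The budget equals the shortest possible length, so every move has to be on a shortest route through the required cells.
Route from L: right 1 to M, up 2 to F, left 1 to D, down 1 to I — 5 moves in all.
Check: all required cells visited; 5 ≤ 5 moves.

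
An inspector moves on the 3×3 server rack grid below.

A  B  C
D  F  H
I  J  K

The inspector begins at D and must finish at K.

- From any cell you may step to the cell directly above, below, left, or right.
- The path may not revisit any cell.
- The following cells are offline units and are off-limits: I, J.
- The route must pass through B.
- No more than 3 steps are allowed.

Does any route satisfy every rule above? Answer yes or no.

Even ignoring the no-revisit rule, getting from D to K via B needs at least 2 + 3 = 5 moves (Manhattan distance per leg), which exceeds the 3-move limit.

no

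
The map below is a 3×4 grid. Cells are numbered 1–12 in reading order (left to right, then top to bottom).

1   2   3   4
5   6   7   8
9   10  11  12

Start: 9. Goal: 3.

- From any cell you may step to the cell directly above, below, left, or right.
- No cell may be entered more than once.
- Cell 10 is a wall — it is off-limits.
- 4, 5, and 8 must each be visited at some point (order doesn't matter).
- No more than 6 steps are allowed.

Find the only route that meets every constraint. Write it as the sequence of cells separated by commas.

The budget equals the shortest possible length, so every move has to be on a shortest route through the required cells.
Route from 9: up to 5, 3× right (reaching 8), up to 4, left to 3 — 6 moves in all.
Check: all required cells visited; 6 ≤ 6 moves.

9, 5, 6, 7, 8, 4, 3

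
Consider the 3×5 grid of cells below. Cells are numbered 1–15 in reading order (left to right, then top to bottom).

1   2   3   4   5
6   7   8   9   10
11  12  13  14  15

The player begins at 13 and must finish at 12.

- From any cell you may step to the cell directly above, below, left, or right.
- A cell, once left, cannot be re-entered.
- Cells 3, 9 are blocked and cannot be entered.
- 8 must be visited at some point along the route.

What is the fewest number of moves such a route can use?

3

Any route passes through 8 somewhere between 13 and 12. Summing Manhattan distances along the two legs (13 → 8 → 12) gives a lower bound of 1 + 2 = 3 moves.
A route of 3 moves achieves this: 13 → 8 → 7 → 12.
Since 3 matches the lower bound, it is optimal.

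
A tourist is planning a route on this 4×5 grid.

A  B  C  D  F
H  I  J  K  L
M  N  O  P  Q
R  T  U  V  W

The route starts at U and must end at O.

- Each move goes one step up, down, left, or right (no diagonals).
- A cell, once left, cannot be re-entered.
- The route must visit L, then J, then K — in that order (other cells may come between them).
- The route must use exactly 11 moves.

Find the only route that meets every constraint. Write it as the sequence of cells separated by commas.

The waypoints must appear in the order L, J, K, with no cell reused.
Route from U: 2× right (reaching W), 3× up (reaching F), 2× left (reaching C), down to J, right to K, down to P, left to O — 11 moves in all.
Check: order respected (L at step 4, J at step 8, K at step 9); 11 moves as required.

U, V, W, Q, L, F, D, C, J, K, P, O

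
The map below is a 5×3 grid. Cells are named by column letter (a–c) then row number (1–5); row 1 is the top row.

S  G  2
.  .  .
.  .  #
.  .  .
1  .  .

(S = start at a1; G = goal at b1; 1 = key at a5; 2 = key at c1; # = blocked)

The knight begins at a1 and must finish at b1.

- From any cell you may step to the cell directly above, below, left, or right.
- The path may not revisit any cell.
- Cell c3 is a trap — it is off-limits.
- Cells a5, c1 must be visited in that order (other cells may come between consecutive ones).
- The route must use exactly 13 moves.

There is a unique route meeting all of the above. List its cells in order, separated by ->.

a1 -> a2 -> a3 -> a4 -> a5 -> b5 -> c5 -> c4 -> b4 -> b3 -> b2 -> c2 -> c1 -> b1

The waypoints must appear in the order a5, c1, with no cell reused.
Route from a1: down 4 to a5, right 2 to c5, up 1 to c4, left 1 to b4, up 2 to b2, right 1 to c2, up 1 to c1, left 1 to b1 — 13 moves in all.
Check: order respected (1 at step 4, 2 at step 12); 13 moves as required.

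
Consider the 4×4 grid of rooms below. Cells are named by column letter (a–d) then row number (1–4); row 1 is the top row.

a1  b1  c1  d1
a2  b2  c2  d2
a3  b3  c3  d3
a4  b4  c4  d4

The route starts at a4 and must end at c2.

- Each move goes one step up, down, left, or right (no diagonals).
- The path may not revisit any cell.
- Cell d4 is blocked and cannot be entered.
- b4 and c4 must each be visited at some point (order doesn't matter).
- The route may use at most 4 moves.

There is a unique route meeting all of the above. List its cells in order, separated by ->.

a4 -> b4 -> c4 -> c3 -> c2

The budget equals the shortest possible length, so every move has to be on a shortest route through the required cells.
Route from a4: right 2 to c4, up 2 to c2 — 4 moves in all.
Check: all required cells visited; 4 ≤ 4 moves.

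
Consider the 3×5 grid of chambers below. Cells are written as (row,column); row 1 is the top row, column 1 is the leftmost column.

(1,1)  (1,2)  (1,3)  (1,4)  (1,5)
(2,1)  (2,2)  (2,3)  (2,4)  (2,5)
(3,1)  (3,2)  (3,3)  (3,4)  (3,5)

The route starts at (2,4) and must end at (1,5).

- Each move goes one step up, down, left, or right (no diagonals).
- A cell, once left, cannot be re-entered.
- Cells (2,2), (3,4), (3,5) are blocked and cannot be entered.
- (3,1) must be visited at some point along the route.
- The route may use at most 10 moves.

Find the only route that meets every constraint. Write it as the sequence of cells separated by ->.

The budget equals the shortest possible length, so every move has to be on a shortest route through the required cells.
Route from (2,4): left 1 to (2,3), down 1 to (3,3), left 2 to (3,1), up 2 to (1,1), right 4 to (1,5) — 10 moves in all.
Check: all required cells visited; 10 ≤ 10 moves.

(2,4) -> (2,3) -> (3,3) -> (3,2) -> (3,1) -> (2,1) -> (1,1) -> (1,2) -> (1,3) -> (1,4) -> (1,5)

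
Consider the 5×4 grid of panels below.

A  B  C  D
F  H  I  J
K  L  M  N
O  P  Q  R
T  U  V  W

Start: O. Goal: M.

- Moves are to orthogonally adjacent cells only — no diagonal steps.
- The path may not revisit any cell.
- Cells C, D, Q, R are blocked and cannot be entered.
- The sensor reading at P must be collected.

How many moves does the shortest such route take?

3

Any route passes through P somewhere between O and M. Summing Manhattan distances along the two legs (O → P → M) gives a lower bound of 1 + 2 = 3 moves.
A route of 3 moves achieves this: O → P → L → M.
Since 3 matches the lower bound, it is optimal.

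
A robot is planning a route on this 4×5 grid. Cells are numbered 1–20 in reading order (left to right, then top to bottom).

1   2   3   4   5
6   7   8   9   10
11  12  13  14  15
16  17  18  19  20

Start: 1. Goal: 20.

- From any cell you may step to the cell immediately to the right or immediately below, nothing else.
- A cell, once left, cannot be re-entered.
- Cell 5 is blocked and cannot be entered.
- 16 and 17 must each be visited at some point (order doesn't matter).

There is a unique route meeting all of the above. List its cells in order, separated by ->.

Moves only go right or down, so the column and row indices never decrease.
Route from 1: down 3 to 16, right 4 to 20 — 7 moves in all.
Check: all required cells visited.

1 -> 6 -> 11 -> 16 -> 17 -> 18 -> 19 -> 20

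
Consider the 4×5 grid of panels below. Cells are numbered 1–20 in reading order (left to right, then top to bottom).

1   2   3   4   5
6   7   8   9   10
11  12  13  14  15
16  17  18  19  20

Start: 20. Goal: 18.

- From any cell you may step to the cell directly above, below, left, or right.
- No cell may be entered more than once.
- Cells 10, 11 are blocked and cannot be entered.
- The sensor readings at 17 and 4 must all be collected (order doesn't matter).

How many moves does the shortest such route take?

10

Any route passes through 17 and 4 in some order between 20 and 18. Summing Manhattan distances along each leg and taking the cheapest ordering (20 → 4 → 17 → 18) gives a lower bound of 4 + 5 + 1 = 10 moves.
A route of 10 moves achieves this: 20 → 15 → 14 → 9 → 4 → 3 → 8 → 13 → 12 → 17 → 18.
Since 10 matches the lower bound, it is optimal.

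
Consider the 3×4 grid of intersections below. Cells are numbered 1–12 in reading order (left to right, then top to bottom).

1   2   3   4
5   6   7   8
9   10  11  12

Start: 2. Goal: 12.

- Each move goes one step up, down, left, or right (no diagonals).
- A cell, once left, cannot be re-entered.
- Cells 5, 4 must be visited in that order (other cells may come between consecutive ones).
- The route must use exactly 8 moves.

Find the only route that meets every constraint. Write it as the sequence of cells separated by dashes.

2 - 1 - 5 - 6 - 7 - 3 - 4 - 8 - 12

The waypoints must appear in the order 5, 4, with no cell reused.
Route from 2: left to 1, down to 5, 2× right (reaching 7), up to 3, right to 4, 2× down (reaching 12) — 8 moves in all.
Check: order respected (5 at step 2, 4 at step 6); 8 moves as required.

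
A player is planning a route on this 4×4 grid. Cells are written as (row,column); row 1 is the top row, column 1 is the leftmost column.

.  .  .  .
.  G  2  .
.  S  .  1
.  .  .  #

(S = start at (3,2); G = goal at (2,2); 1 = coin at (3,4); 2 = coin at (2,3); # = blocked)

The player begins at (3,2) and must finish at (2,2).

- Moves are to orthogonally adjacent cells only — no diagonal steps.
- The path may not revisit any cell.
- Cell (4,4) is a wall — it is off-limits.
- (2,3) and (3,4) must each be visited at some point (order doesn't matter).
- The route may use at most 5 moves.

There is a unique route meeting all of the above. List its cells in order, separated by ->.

The 5-move cap with required stops at (2,3), (3,4) leaves no slack for detours.
Route from (3,2): right 2 to (3,4), up 1 to (2,4), left 2 to (2,2) — 5 moves in all.
Check: all required cells visited; 5 ≤ 5 moves.

(3,2) -> (3,3) -> (3,4) -> (2,4) -> (2,3) -> (2,2)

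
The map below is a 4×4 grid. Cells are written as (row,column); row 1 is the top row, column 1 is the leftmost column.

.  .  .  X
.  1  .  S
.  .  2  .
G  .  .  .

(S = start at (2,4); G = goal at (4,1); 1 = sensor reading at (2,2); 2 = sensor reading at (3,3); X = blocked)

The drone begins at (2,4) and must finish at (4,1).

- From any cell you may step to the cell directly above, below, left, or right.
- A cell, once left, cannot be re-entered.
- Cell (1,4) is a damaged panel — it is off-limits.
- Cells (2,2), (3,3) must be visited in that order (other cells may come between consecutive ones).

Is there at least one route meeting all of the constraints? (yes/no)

One route that works: (2,4) → (2,3) → (2,2) → (3,2) → (3,3) → (4,3) → (4,2) → (4,1).

yes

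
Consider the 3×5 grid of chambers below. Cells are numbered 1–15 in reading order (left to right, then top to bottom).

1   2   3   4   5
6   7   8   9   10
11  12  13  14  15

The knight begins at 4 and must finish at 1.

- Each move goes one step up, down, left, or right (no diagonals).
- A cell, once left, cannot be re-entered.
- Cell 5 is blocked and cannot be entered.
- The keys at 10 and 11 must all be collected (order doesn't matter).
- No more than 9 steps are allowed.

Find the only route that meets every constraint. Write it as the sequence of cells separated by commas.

Any route must reach 10 and 11 and still end at 1 within 9 moves, so the order of the required stops is forced.
Route from 4: down 1 to 9, right 1 to 10, down 1 to 15, left 4 to 11, up 2 to 1 — 9 moves in all.
Check: all required cells visited; 9 ≤ 9 moves.

4, 9, 10, 15, 14, 13, 12, 11, 6, 1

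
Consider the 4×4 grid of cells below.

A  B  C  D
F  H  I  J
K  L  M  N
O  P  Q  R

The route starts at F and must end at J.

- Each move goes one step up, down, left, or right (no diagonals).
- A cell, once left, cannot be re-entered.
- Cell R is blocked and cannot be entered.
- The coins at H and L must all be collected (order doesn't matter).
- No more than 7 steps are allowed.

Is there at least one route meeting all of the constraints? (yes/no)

One route that works: F → K → L → H → I → J.

yes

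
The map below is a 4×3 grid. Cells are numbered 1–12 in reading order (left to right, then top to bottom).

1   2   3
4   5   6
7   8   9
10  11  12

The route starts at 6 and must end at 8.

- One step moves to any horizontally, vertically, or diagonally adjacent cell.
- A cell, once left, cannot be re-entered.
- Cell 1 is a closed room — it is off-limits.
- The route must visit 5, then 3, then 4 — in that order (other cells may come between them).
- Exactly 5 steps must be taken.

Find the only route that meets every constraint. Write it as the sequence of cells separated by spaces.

6 5 3 2 4 8

The waypoints must appear in the order 5, 3, 4, with no cell reused.
Route from 6: left 1 to 5, up-right 1 to 3, left 1 to 2, down-left 1 to 4, down-right 1 to 8 — 5 moves in all.
Check: order respected (5 at step 1, 3 at step 2, 4 at step 4); 5 moves as required.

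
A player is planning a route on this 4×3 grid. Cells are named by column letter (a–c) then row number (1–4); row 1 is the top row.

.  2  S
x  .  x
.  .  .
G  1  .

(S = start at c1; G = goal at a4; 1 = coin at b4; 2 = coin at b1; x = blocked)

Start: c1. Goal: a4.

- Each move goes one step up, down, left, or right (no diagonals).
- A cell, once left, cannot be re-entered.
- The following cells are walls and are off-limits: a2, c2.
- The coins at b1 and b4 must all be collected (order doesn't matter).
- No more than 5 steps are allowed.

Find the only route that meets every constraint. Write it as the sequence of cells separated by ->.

The budget equals the shortest possible length, so every move has to be on a shortest route through the required cells.
Route from c1: left to b1, 3× down (reaching b4), left to a4 — 5 moves in all.
Check: all required cells visited; 5 ≤ 5 moves.

c1 -> b1 -> b2 -> b3 -> b4 -> a4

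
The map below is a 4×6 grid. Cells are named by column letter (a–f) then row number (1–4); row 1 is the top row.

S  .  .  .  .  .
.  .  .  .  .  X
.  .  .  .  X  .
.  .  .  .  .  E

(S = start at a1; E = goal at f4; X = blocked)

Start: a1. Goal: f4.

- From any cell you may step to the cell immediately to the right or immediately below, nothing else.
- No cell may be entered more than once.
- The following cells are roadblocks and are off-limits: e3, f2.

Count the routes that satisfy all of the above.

A right/down-only route from a1 to f4 makes exactly 3 down-moves and 5 right-moves in some order.
With no other constraints that would be C(8,3) = 56 routes.
Subtract routes through each blocked cell (inclusion–exclusion for overlaps): − through f2: 6 − through e3: 30 → 20.
That gives 20 routes.

20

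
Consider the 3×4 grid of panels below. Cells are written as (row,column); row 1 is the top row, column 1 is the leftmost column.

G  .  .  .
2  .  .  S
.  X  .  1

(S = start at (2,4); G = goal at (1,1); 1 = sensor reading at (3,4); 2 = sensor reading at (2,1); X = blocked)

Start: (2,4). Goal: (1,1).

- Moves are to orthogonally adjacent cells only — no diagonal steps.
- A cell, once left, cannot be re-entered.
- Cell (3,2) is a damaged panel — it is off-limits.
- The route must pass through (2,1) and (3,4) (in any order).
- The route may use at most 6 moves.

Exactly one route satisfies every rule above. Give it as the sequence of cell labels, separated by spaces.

(2,4) (3,4) (3,3) (2,3) (2,2) (2,1) (1,1)

The budget equals the shortest possible length, so every move has to be on a shortest route through the required cells.
Route from (2,4): down to (3,4), left to (3,3), up to (2,3), 2× left (reaching (2,1)), up to (1,1) — 6 moves in all.
Check: all required cells visited; 6 ≤ 6 moves.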